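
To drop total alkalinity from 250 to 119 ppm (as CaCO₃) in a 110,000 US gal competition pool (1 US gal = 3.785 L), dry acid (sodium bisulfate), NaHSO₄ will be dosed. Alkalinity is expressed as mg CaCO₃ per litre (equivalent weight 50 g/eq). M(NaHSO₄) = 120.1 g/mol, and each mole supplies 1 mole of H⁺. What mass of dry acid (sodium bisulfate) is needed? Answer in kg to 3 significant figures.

Volume: 110,000 US gal × 3.785 L/gal = 416,350 L.
Alkalinity to neutralize: (250 − 119) = 131 mg/L as CaCO₃ × 416,350 L = 54,540 g as CaCO₃.
Equivalents of H⁺ required: 54,540 ÷ 50 g/eq = 1091 eq = 1091 mol NaHSO₄.
Mass of NaHSO₄: 1091 × 120.1 = 131,000 g.

131 kg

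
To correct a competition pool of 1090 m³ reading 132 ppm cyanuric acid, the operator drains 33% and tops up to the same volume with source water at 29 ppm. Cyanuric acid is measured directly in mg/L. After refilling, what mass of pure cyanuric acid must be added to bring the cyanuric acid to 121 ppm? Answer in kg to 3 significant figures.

25.1 kg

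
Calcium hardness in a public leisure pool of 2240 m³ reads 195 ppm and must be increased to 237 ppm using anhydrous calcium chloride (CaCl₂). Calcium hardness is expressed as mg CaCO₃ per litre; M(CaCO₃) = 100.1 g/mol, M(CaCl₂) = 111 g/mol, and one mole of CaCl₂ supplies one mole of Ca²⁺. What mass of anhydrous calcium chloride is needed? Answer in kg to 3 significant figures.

Volume: 2240 m³ = 2,240,000 L.
Hardness to add: (237 − 195) = 42 mg/L as CaCO₃ × 2,240,000 L = 94,080 g as CaCO₃.
Moles of Ca²⁺ (1 mol Ca²⁺ ≡ 1 mol CaCO₃): 94,080 / 100.1 g/mol = 939.9 mol.
Mass of CaCl₂: 939.9 × 111 = 104,300 g.

104 kg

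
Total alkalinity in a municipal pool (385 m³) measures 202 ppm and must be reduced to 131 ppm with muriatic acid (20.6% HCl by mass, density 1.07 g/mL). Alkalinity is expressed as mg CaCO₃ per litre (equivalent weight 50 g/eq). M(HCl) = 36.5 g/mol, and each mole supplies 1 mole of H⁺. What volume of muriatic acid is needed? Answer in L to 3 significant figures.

Volume: 385 m³ = 385,000 L.
Alkalinity to neutralize: (202 − 131) = 71 mg/L as CaCO₃ × 385,000 L = 27,340 g as CaCO₃.
Equivalents of H⁺ required: 27,340 ÷ 50 g/eq = 546.7 eq = 546.7 mol HCl.
Mass of HCl: 546.7 × 36.5 = 19,950 g.
Mass of 20.6% solution: 19,950 / 0.206 = 96,870 g.
Volume: 96,870 g ÷ 1.07 g/mL = 90,530 mL.

90.5 L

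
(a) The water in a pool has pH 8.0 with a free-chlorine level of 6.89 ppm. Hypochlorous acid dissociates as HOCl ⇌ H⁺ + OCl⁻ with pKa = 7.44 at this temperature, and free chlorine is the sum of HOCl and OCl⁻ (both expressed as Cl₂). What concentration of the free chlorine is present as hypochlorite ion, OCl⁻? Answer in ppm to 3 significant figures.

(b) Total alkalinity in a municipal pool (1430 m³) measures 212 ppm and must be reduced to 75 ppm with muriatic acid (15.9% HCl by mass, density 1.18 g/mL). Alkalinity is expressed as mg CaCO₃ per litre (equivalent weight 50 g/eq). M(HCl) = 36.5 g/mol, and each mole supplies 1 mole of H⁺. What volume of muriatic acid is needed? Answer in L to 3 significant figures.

(a) [OCl⁻]/[HOCl] = 10^(pH − pKa) = 10^(8.0 − 7.44) = 10^0.56 = 3.631.
(a) Fraction as HOCl = 1 / (1 + 3.631) = 0.2159.
(a) OCl⁻ = (1 − 0.2159) × 6.89 ppm = 5.402 ppm.

(b) Volume: 1430 m³ = 1,430,000 L.
(b) Alkalinity to neutralize: (212 − 75) = 137 mg/L as CaCO₃ × 1,430,000 L = 195,900 g as CaCO₃.
(b) Equivalents of H⁺ required: 195,900 ÷ 50 g/eq = 3918 eq = 3918 mol HCl.
(b) Mass of HCl: 3918 × 36.5 = 143,000 g.
(b) Mass of 15.9% solution: 143,000 / 0.159 = 899,500 g.
(b) Volume: 899,500 g ÷ 1.18 g/mL = 762,300 mL.

(a) 5.40 ppm; (b) 762 L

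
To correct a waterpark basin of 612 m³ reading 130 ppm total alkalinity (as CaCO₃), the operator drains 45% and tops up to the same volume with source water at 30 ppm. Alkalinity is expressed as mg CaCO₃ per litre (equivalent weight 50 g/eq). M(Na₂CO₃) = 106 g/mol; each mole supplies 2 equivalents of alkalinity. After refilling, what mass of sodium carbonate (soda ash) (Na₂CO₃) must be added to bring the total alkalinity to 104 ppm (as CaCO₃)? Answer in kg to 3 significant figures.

Volume: 612 m³ = 612,000 L.
After draining 45% and refilling: 130 × 0.55 + 30 × 0.45 = 85 ppm.
Deficit to target: 104 − 85 = 19 mg/L.
As CaCO₃: 19 mg/L × 612,000 L = 11,630 g; ÷ 50 g/eq ÷ 2 = 116.3 mol Na₂CO₃.
Mass: 116.3 × 106 = 12,330 g.

12.3 kg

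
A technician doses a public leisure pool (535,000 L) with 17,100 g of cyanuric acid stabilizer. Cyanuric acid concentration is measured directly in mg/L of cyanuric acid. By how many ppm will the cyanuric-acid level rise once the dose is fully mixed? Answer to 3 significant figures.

32.0 ppm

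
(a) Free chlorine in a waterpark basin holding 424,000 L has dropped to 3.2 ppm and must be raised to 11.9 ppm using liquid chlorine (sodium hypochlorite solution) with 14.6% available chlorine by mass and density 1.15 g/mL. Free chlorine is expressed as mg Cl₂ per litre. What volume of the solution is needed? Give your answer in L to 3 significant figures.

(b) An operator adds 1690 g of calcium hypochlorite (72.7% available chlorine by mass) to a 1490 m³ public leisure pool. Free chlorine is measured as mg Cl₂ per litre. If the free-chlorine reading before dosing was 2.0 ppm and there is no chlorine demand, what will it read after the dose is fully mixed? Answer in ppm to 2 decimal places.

(a) Chlorine deficit: 11.9 − 3.2 = 8.7 ppm = 8.7 mg/L as Cl₂.
(a) Cl₂ equivalent needed: 8.7 mg/L × 424,000 L = 3,689,000 mg = 3689 g.
(a) Product at 14.6% available chlorine: 3689 / 0.146 = 25,270 g.
(a) Volume at density 1.15 g/mL: 25,270 g ÷ 1.15 g/mL = 21,970 mL.

(b) Volume: 1490 m³ = 1,490,000 L.
(b) Available chlorine delivered: 1690 g × 0.727 = 1229 g as Cl₂.
(b) Concentration rise: 1229 g / 1,490,000 L = 0.8246 mg/L = 0.82 ppm.
(b) Final FC: 2.0 + 0.82 = 2.82 ppm.

(a) 22.0 L; (b) 2.82 ppm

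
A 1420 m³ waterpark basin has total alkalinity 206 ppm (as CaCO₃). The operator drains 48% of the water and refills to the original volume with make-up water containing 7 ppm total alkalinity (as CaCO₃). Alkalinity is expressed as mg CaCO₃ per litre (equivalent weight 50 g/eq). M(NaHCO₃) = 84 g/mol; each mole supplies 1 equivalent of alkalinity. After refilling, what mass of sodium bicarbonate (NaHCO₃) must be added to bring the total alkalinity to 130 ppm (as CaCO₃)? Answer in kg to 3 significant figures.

Volume: 1420 m³ = 1,420,000 L.
After draining 48% and refilling: 206 × 0.52 + 7 × 0.48 = 110.48 ppm.
Deficit to target: 130 − 110.48 = 19.52 mg/L.
As CaCO₃: 19.52 mg/L × 1,420,000 L = 27,720 g; ÷ 50 g/eq ÷ 1 = 554.4 mol NaHCO₃.
Mass: 554.4 × 84 = 46,570 g.

46.6 kg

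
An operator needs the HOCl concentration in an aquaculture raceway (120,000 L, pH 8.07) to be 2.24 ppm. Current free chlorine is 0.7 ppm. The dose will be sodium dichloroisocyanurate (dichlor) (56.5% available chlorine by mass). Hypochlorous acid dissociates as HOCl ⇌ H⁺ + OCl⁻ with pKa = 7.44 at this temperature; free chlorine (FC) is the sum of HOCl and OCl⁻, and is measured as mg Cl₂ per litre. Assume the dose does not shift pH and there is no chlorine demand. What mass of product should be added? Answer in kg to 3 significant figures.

[OCl⁻]/[HOCl] = 10^(pH − pKa) = 10^(8.07 − 7.44) = 4.266; fraction as HOCl = 1/(1 + 4.266) = 0.1899.
Free chlorine required for 2.24 ppm HOCl: 2.24 / 0.1899 = 11.8 ppm.
FC to add: 11.8 − 0.7 = 11.1 mg/L as Cl₂.
Cl₂ equivalent: 11.1 mg/L × 120,000 L = 1331 g.
Product at 56.5% available Cl: 1331 / 0.565 = 2357 g.

2.36 kg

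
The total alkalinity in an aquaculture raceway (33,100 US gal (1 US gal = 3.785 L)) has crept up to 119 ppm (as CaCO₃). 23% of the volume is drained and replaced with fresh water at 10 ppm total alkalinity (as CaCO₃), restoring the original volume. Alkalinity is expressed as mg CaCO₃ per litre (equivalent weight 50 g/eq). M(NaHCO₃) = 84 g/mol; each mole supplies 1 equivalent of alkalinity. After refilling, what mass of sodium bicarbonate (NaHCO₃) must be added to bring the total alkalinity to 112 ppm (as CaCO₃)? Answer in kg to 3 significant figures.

Volume: 33,100 US gal × 3.785 L/gal = 125,284 L.
After draining 23% and refilling: 119 × 0.77 + 10 × 0.23 = 93.93 ppm.
Deficit to target: 112 − 93.93 = 18.07 mg/L.
As CaCO₃: 18.07 mg/L × 125,284 L = 2264 g; ÷ 50 g/eq ÷ 1 = 45.28 mol NaHCO₃.
Mass: 45.28 × 84 = 3803 g.

3.80 kg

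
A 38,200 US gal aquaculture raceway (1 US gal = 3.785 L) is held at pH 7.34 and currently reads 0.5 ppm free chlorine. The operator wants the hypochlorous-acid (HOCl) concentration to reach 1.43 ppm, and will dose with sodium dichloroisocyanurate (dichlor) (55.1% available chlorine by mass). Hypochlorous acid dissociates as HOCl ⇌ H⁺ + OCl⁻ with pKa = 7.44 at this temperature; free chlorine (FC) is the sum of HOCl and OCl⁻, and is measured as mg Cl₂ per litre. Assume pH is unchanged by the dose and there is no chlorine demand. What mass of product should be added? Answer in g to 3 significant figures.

Volume: 38,200 US gal × 3.785 L/gal = 144,587 L.
[OCl⁻]/[HOCl] = 10^(pH − pKa) = 10^(7.34 − 7.44) = 0.7943; fraction as HOCl = 1/(1 + 0.7943) = 0.5573.
Free chlorine required for 1.43 ppm HOCl: 1.43 / 0.5573 = 2.566 ppm.
FC to add: 2.566 − 0.5 = 2.066 mg/L as Cl₂.
Cl₂ equivalent: 2.066 mg/L × 144,587 L = 298.7 g.
Product at 55.1% available Cl: 298.7 / 0.551 = 542.1 g.

542 g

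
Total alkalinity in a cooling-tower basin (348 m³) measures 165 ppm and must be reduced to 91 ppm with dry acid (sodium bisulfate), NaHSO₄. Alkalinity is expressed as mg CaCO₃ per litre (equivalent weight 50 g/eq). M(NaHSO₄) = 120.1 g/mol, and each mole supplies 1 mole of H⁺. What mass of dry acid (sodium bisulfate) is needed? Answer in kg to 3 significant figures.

61.9 kg

Volume: 348 m³ = 348,000 L.
Alkalinity to neutralize: (165 − 91) = 74 mg/L as CaCO₃ × 348,000 L = 25,750 g as CaCO₃.
Equivalents of H⁺ required: 25,750 ÷ 50 g/eq = 515 eq = 515 mol NaHSO₄.
Mass of NaHSO₄: 515 × 120.1 = 61,860 g.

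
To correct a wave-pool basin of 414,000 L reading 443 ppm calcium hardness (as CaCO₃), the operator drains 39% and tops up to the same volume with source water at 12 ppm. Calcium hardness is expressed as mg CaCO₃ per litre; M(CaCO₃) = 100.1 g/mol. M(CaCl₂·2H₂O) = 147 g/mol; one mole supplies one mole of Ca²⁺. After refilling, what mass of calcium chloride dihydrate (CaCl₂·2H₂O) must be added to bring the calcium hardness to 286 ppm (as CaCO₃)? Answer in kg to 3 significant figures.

After draining 39% and refilling: 443 × 0.61 + 12 × 0.39 = 274.91 ppm.
Deficit to target: 286 − 274.91 = 11.09 mg/L.
As CaCO₃: 11.09 mg/L × 414,000 L = 4591 g; ÷ 100.1 = 45.87 mol Ca²⁺.
Mass: 45.87 × 147 = 6742 g.

6.74 kg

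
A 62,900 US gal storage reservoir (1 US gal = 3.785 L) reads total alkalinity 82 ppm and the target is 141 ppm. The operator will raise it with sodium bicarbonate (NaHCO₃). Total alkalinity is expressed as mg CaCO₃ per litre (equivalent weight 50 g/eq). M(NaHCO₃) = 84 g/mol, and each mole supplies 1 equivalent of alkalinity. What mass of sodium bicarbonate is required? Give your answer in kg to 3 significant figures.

23.6 kg

Volume: 62,900 US gal × 3.785 L/gal = 238,076 L.
Alkalinity to add: (141 − 82) = 59 mg/L as CaCO₃ × 238,076 L = 14,050 g as CaCO₃.
Equivalents: 14,050 g ÷ 50 g/eq = 280.9 eq.
NaHCO₃ supplies 1 eq per mole → 280.9 mol.
Mass: 280.9 mol × 84 g/mol = 23,600 g.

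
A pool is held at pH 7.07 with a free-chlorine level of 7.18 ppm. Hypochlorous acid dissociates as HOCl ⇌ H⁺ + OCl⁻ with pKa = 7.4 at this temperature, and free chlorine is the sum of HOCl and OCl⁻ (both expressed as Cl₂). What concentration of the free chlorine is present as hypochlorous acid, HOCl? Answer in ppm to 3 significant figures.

[OCl⁻]/[HOCl] = 10^(pH − pKa) = 10^(7.07 − 7.4) = 10^-0.33 = 0.4677.
Fraction as HOCl = 1 / (1 + 0.4677) = 0.6813.
HOCl = 0.6813 × 7.18 ppm = 4.892 ppm.

4.89 ppm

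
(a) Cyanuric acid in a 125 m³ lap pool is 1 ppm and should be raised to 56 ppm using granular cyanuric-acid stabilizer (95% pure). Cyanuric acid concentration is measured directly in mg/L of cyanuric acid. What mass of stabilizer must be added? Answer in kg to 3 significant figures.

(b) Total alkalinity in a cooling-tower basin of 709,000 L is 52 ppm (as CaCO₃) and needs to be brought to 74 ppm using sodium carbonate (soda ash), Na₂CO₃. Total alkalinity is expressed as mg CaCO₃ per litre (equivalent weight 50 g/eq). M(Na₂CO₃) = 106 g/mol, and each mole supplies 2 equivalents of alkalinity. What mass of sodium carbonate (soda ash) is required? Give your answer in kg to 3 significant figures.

(a) 7.24 kg; (b) 16.5 kg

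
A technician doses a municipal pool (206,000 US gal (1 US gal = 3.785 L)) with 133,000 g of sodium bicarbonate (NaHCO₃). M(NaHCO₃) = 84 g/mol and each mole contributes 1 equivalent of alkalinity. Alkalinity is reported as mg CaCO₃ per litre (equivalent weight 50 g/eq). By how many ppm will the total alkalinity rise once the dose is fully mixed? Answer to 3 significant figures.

Volume: 206,000 US gal × 3.785 L/gal = 779,710 L.
Moles of NaHCO₃: 133,000 g ÷ 84 g/mol = 1583 mol → 1583 eq of alkalinity.
As CaCO₃: 1583 eq × 50 g/eq = 79,170 g.
Rise: 79,170 g / 779,710 L × 1000 = 101.5 mg/L.

102 ppm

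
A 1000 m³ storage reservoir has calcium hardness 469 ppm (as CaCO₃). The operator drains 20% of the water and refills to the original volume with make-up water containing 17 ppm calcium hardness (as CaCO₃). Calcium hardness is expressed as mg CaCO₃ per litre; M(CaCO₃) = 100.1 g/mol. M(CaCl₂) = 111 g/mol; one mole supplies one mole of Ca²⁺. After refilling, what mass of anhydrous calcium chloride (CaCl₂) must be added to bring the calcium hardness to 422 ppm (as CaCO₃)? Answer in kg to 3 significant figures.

48.1 kg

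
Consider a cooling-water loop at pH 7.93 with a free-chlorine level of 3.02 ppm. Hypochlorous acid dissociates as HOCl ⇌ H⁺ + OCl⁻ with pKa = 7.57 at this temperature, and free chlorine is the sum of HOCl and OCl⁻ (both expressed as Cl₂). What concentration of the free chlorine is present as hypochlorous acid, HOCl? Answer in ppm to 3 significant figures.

0.918 ppm

[OCl⁻]/[HOCl] = 10^(pH − pKa) = 10^(7.93 − 7.57) = 10^0.36 = 2.291.
Fraction as HOCl = 1 / (1 + 2.291) = 0.3039.
HOCl = 0.3039 × 3.02 ppm = 0.9177 ppm.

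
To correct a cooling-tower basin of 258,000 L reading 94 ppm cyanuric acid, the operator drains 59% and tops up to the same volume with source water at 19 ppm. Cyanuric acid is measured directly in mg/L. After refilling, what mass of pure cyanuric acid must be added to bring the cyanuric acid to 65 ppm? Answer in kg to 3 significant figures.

3.93 kg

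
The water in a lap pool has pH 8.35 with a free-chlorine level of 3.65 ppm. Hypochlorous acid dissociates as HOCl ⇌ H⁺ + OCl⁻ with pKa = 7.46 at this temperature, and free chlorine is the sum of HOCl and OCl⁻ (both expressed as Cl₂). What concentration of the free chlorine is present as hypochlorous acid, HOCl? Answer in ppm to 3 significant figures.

0.417 ppm

[OCl⁻]/[HOCl] = 10^(pH − pKa) = 10^(8.35 − 7.46) = 10^0.89 = 7.762.
Fraction as HOCl = 1 / (1 + 7.762) = 0.1141.
HOCl = 0.1141 × 3.65 ppm = 0.4165 ppm.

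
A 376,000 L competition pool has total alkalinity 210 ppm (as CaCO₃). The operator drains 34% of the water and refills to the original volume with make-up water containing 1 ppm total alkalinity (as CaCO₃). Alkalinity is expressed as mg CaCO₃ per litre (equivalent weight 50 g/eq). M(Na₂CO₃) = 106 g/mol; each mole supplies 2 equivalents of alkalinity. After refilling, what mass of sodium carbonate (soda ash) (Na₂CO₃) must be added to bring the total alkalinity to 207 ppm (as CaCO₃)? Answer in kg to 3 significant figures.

After draining 34% and refilling: 210 × 0.66 + 1 × 0.34 = 138.94 ppm.
Deficit to target: 207 − 138.94 = 68.06 mg/L.
As CaCO₃: 68.06 mg/L × 376,000 L = 25,590 g; ÷ 50 g/eq ÷ 2 = 255.9 mol Na₂CO₃.
Mass: 255.9 × 106 = 27,130 g.

27.1 kg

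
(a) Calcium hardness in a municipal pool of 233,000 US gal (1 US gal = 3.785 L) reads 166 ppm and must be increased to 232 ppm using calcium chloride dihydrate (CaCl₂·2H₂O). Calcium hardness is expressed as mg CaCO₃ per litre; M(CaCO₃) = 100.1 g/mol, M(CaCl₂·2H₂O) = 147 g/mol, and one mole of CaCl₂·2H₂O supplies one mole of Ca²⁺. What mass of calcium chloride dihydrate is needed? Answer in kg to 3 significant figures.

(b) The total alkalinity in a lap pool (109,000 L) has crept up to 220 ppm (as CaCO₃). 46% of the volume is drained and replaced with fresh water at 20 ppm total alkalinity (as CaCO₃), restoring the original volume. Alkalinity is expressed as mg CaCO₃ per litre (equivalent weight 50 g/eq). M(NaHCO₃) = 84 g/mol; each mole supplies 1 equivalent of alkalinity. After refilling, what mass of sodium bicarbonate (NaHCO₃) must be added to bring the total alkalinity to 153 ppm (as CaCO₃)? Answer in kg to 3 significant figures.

(a) 85.5 kg; (b) 4.58 kg

(a) Volume: 233,000 US gal × 3.785 L/gal = 881,905 L.
(a) Hardness to add: (232 − 166) = 66 mg/L as CaCO₃ × 881,905 L = 58,210 g as CaCO₃.
(a) Moles of Ca²⁺ (1 mol Ca²⁺ ≡ 1 mol CaCO₃): 58,210 / 100.1 g/mol = 581.5 mol.
(a) Mass of CaCl₂·2H₂O: 581.5 × 147 = 85,480 g.

(b) After draining 46% and refilling: 220 × 0.54 + 20 × 0.46 = 128 ppm.
(b) Deficit to target: 153 − 128 = 25 mg/L.
(b) As CaCO₃: 25 mg/L × 109,000 L = 2725 g; ÷ 50 g/eq ÷ 1 = 54.5 mol NaHCO₃.
(b) Mass: 54.5 × 84 = 4578 g.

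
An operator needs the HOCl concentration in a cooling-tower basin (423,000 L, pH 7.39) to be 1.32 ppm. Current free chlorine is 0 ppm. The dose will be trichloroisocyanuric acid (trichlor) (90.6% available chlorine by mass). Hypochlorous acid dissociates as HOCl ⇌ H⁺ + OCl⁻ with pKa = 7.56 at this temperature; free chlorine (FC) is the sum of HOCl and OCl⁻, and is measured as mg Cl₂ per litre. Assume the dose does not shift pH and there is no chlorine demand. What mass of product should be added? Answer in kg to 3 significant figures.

1.03 kg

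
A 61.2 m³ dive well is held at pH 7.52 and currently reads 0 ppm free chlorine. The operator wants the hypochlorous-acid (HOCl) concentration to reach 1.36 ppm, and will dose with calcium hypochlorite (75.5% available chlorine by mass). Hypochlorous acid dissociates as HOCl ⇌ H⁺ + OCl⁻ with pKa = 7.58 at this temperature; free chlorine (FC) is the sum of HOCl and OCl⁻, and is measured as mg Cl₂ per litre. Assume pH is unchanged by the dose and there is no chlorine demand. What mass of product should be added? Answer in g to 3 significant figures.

206 g

Volume: 61.2 m³ = 61,200 L.
[OCl⁻]/[HOCl] = 10^(pH − pKa) = 10^(7.52 − 7.58) = 0.871; fraction as HOCl = 1/(1 + 0.871) = 0.5345.
Free chlorine required for 1.36 ppm HOCl: 1.36 / 0.5345 = 2.545 ppm.
FC to add: 2.545 − 0 = 2.545 mg/L as Cl₂.
Cl₂ equivalent: 2.545 mg/L × 61,200 L = 155.7 g.
Product at 75.5% available Cl: 155.7 / 0.755 = 206.3 g.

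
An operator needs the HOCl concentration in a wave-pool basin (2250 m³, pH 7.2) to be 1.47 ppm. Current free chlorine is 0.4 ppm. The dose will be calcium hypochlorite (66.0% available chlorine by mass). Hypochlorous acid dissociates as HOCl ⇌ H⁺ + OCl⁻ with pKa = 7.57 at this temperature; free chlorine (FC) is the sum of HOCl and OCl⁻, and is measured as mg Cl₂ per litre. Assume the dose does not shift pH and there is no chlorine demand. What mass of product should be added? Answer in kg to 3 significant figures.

5.79 kg

Volume: 2250 m³ = 2,250,000 L.
[OCl⁻]/[HOCl] = 10^(pH − pKa) = 10^(7.2 − 7.57) = 0.4266; fraction as HOCl = 1/(1 + 0.4266) = 0.701.
Free chlorine required for 1.47 ppm HOCl: 1.47 / 0.701 = 2.097 ppm.
FC to add: 2.097 − 0.4 = 1.697 mg/L as Cl₂.
Cl₂ equivalent: 1.697 mg/L × 2,250,000 L = 3818 g.
Product at 66.0% available Cl: 3818 / 0.66 = 5785 g.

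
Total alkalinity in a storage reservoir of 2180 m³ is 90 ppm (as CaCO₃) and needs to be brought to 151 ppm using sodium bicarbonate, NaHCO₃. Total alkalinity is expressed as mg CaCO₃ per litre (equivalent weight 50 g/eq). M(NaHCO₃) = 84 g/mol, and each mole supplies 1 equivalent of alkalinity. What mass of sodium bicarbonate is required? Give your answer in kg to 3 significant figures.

Volume: 2180 m³ = 2,180,000 L.
Alkalinity to add: (151 − 90) = 61 mg/L as CaCO₃ × 2,180,000 L = 133,000 g as CaCO₃.
Equivalents: 133,000 g ÷ 50 g/eq = 2660 eq.
NaHCO₃ supplies 1 eq per mole → 2660 mol.
Mass: 2660 mol × 84 g/mol = 223,400 g.

223 kg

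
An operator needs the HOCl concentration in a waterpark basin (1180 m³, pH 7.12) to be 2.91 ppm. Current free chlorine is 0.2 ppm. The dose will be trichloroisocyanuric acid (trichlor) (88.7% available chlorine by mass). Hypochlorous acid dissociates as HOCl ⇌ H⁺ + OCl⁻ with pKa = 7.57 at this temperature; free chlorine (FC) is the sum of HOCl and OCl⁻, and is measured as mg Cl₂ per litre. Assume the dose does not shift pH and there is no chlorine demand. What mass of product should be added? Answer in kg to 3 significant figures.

4.98 kg

Volume: 1180 m³ = 1,180,000 L.
[OCl⁻]/[HOCl] = 10^(pH − pKa) = 10^(7.12 − 7.57) = 0.3548; fraction as HOCl = 1/(1 + 0.3548) = 0.7381.
Free chlorine required for 2.91 ppm HOCl: 2.91 / 0.7381 = 3.943 ppm.
FC to add: 3.943 − 0.2 = 3.743 mg/L as Cl₂.
Cl₂ equivalent: 3.743 mg/L × 1,180,000 L = 4416 g.
Product at 88.7% available Cl: 4416 / 0.887 = 4979 g.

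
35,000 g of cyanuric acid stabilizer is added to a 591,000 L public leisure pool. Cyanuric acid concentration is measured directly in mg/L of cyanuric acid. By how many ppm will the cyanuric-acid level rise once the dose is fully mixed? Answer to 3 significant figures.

Rise: 35,000 g / 591,000 L × 1000 = 59.22 mg/L.

59.2 ppm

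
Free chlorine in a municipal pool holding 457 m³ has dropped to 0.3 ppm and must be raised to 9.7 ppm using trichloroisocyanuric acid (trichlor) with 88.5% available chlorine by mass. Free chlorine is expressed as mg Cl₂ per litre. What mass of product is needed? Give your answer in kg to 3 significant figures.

Volume: 457 m³ = 457,000 L.
Chlorine deficit: 9.7 − 0.3 = 9.4 ppm = 9.4 mg/L as Cl₂.
Cl₂ equivalent needed: 9.4 mg/L × 457,000 L = 4,296,000 mg = 4296 g.
Product at 88.5% available chlorine: 4296 / 0.885 = 4854 g.

4.85 kg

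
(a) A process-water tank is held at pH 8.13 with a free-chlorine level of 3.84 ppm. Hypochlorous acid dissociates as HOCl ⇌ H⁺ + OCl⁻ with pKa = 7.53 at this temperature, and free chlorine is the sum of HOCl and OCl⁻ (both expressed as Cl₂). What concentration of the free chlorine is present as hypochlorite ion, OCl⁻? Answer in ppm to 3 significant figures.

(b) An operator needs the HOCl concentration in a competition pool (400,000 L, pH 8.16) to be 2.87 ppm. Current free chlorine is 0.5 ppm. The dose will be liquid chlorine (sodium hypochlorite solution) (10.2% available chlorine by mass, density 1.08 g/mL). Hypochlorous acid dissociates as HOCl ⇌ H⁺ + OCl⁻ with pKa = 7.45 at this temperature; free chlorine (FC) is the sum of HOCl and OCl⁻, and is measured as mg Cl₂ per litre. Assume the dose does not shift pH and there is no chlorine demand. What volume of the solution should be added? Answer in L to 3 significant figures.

(a) 3.07 ppm; (b) 62.1 L

(a) [OCl⁻]/[HOCl] = 10^(pH − pKa) = 10^(8.13 − 7.53) = 10^0.60 = 3.981.
(a) Fraction as HOCl = 1 / (1 + 3.981) = 0.2008.
(a) OCl⁻ = (1 − 0.2008) × 3.84 ppm = 3.069 ppm.

(b) [OCl⁻]/[HOCl] = 10^(pH − pKa) = 10^(8.16 − 7.45) = 5.129; fraction as HOCl = 1/(1 + 5.129) = 0.1632.
(b) Free chlorine required for 2.87 ppm HOCl: 2.87 / 0.1632 = 17.59 ppm.
(b) FC to add: 17.59 − 0.5 = 17.09 mg/L as Cl₂.
(b) Cl₂ equivalent: 17.09 mg/L × 400,000 L = 6836 g.
(b) Product at 10.2% available Cl: 6836 / 0.102 = 67,020 g.
(b) Volume: 67,020 g ÷ 1.08 g/mL = 62,050 mL.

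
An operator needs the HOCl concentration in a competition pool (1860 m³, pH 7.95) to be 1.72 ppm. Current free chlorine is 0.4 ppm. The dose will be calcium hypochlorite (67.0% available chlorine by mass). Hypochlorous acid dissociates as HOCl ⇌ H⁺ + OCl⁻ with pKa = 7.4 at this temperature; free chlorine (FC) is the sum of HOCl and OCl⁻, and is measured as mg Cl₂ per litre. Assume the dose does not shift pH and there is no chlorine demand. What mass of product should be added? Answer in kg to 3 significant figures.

Volume: 1860 m³ = 1,860,000 L.
[OCl⁻]/[HOCl] = 10^(pH − pKa) = 10^(7.95 − 7.4) = 3.548; fraction as HOCl = 1/(1 + 3.548) = 0.2199.
Free chlorine required for 1.72 ppm HOCl: 1.72 / 0.2199 = 7.823 ppm.
FC to add: 7.823 − 0.4 = 7.423 mg/L as Cl₂.
Cl₂ equivalent: 7.423 mg/L × 1,860,000 L = 13,810 g.
Product at 67.0% available Cl: 13,810 / 0.67 = 20,610 g.

20.6 kg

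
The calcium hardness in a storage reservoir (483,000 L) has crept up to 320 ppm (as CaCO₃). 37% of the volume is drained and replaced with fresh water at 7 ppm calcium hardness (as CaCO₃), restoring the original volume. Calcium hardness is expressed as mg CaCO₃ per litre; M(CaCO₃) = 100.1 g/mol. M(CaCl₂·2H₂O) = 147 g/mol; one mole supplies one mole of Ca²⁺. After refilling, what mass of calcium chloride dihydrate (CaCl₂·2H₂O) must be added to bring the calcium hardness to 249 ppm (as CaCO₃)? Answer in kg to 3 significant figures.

After draining 37% and refilling: 320 × 0.63 + 7 × 0.37 = 204.19 ppm.
Deficit to target: 249 − 204.19 = 44.81 mg/L.
As CaCO₃: 44.81 mg/L × 483,000 L = 21,640 g; ÷ 100.1 = 216.2 mol Ca²⁺.
Mass: 216.2 × 147 = 31,780 g.

31.8 kg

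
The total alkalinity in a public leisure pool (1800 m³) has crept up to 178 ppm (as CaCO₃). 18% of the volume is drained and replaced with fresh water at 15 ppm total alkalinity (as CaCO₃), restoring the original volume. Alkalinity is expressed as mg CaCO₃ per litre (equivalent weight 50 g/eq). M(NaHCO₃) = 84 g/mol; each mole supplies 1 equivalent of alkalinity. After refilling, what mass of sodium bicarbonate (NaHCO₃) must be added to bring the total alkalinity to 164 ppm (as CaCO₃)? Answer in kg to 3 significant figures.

46.4 kg

Volume: 1800 m³ = 1,800,000 L.
After draining 18% and refilling: 178 × 0.82 + 15 × 0.18 = 148.66 ppm.
Deficit to target: 164 − 148.66 = 15.34 mg/L.
As CaCO₃: 15.34 mg/L × 1,800,000 L = 27,610 g; ÷ 50 g/eq ÷ 1 = 552.2 mol NaHCO₃.
Mass: 552.2 × 84 = 46,390 g.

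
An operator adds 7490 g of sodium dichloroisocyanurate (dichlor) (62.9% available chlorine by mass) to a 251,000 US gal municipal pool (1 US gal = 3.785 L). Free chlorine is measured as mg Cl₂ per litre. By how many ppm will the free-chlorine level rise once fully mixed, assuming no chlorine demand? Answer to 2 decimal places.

4.96 ppm

Volume: 251,000 US gal × 3.785 L/gal = 950,035 L.
Available chlorine delivered: 7490 g × 0.629 = 4711 g as Cl₂.
Concentration rise: 4711 g / 950,035 L = 4.959 mg/L = 4.96 ppm.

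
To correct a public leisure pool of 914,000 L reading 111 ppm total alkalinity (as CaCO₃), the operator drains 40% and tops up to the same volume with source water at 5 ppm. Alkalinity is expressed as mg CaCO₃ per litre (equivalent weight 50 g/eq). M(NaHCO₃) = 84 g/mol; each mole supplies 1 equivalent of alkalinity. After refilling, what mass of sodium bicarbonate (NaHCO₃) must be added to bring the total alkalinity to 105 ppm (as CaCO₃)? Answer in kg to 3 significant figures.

After draining 40% and refilling: 111 × 0.60 + 5 × 0.40 = 68.6 ppm.
Deficit to target: 105 − 68.6 = 36.4 mg/L.
As CaCO₃: 36.4 mg/L × 914,000 L = 33,270 g; ÷ 50 g/eq ÷ 1 = 665.4 mol NaHCO₃.
Mass: 665.4 × 84 = 55,890 g.

55.9 kg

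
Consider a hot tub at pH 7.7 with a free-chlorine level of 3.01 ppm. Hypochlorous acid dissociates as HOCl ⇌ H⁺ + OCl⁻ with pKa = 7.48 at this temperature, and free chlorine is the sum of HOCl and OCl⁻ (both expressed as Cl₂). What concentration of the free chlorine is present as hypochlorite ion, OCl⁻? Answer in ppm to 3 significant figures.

[OCl⁻]/[HOCl] = 10^(pH − pKa) = 10^(7.7 − 7.48) = 10^0.22 = 1.66.
Fraction as HOCl = 1 / (1 + 1.66) = 0.376.
OCl⁻ = (1 − 0.376) × 3.01 ppm = 1.878 ppm.

1.88 ppm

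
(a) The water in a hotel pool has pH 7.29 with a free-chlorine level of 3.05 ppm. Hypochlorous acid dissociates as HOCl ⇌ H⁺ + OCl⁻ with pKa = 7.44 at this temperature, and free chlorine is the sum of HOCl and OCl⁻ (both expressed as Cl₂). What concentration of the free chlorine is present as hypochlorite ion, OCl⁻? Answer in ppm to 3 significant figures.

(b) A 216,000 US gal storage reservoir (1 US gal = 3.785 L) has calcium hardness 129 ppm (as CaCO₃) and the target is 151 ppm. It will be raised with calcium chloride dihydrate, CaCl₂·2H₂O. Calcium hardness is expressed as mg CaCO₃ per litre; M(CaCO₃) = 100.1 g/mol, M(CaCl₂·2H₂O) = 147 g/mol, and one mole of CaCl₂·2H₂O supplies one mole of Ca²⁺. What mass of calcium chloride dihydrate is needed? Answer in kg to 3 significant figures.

(a) [OCl⁻]/[HOCl] = 10^(pH − pKa) = 10^(7.29 − 7.44) = 10^-0.15 = 0.7079.
(a) Fraction as HOCl = 1 / (1 + 0.7079) = 0.5855.
(a) OCl⁻ = (1 − 0.5855) × 3.05 ppm = 1.264 ppm.

(b) Volume: 216,000 US gal × 3.785 L/gal = 817,560 L.
(b) Hardness to add: (151 − 129) = 22 mg/L as CaCO₃ × 817,560 L = 17,990 g as CaCO₃.
(b) Moles of Ca²⁺ (1 mol Ca²⁺ ≡ 1 mol CaCO₃): 17,990 / 100.1 g/mol = 179.7 mol.
(b) Mass of CaCl₂·2H₂O: 179.7 × 147 = 26,410 g.

(a) 1.26 ppm; (b) 26.4 kg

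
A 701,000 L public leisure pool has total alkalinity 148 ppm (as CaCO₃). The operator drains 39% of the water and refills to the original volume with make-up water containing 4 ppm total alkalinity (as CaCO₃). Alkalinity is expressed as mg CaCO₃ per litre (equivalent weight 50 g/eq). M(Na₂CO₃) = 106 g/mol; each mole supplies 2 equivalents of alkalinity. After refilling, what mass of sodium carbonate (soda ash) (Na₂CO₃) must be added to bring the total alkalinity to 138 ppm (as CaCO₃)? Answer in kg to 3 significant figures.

34.3 kg

After draining 39% and refilling: 148 × 0.61 + 4 × 0.39 = 91.84 ppm.
Deficit to target: 138 − 91.84 = 46.16 mg/L.
As CaCO₃: 46.16 mg/L × 701,000 L = 32,360 g; ÷ 50 g/eq ÷ 2 = 323.6 mol Na₂CO₃.
Mass: 323.6 × 106 = 34,300 g.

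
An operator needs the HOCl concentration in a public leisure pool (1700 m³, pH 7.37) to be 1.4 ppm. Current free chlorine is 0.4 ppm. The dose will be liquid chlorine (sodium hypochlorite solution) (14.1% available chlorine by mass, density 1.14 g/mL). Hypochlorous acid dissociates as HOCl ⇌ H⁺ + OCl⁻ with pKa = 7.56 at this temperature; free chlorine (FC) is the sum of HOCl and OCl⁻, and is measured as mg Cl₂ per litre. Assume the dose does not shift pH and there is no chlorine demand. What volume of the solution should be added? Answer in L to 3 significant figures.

20.1 L

Volume: 1700 m³ = 1,700,000 L.
[OCl⁻]/[HOCl] = 10^(pH − pKa) = 10^(7.37 − 7.56) = 0.6457; fraction as HOCl = 1/(1 + 0.6457) = 0.6077.
Free chlorine required for 1.4 ppm HOCl: 1.4 / 0.6077 = 2.304 ppm.
FC to add: 2.304 − 0.4 = 1.904 mg/L as Cl₂.
Cl₂ equivalent: 1.904 mg/L × 1,700,000 L = 3237 g.
Product at 14.1% available Cl: 3237 / 0.141 = 22,960 g.
Volume: 22,960 g ÷ 1.14 g/mL = 20,140 mL.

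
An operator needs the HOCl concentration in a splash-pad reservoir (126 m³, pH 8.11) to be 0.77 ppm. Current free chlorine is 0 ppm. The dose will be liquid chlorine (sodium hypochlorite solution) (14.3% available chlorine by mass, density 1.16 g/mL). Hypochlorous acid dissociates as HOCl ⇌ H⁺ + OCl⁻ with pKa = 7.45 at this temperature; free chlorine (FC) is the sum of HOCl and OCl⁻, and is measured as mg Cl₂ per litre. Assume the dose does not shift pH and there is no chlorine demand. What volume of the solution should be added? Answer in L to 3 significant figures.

3.26 L

Volume: 126 m³ = 126,000 L.
[OCl⁻]/[HOCl] = 10^(pH − pKa) = 10^(8.11 − 7.45) = 4.571; fraction as HOCl = 1/(1 + 4.571) = 0.1795.
Free chlorine required for 0.77 ppm HOCl: 0.77 / 0.1795 = 4.29 ppm.
FC to add: 4.29 − 0 = 4.29 mg/L as Cl₂.
Cl₂ equivalent: 4.29 mg/L × 126,000 L = 540.5 g.
Product at 14.3% available Cl: 540.5 / 0.143 = 3780 g.
Volume: 3780 g ÷ 1.16 g/mL = 3258 mL.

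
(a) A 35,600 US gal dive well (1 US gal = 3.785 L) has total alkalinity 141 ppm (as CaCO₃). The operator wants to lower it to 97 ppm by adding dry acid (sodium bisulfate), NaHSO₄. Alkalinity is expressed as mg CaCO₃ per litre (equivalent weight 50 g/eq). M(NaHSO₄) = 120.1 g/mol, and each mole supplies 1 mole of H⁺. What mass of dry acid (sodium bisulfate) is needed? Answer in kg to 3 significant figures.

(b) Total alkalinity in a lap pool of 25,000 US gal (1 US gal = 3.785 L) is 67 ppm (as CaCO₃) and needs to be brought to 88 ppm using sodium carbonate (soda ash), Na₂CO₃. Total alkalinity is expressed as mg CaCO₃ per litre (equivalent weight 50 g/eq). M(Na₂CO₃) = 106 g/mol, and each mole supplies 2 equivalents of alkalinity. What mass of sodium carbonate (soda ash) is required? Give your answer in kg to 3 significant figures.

(a) Volume: 35,600 US gal × 3.785 L/gal = 134,746 L.
(a) Alkalinity to neutralize: (141 − 97) = 44 mg/L as CaCO₃ × 134,746 L = 5929 g as CaCO₃.
(a) Equivalents of H⁺ required: 5929 ÷ 50 g/eq = 118.6 eq = 118.6 mol NaHSO₄.
(a) Mass of NaHSO₄: 118.6 × 120.1 = 14,240 g.

(b) Volume: 25,000 US gal × 3.785 L/gal = 94,625 L.
(b) Alkalinity to add: (88 − 67) = 21 mg/L as CaCO₃ × 94,625 L = 1987 g as CaCO₃.
(b) Equivalents: 1987 g ÷ 50 g/eq = 39.74 eq.
(b) Each mole of Na₂CO₃ supplies 2 eq, so 39.74 / 2 = 19.87 mol.
(b) Mass: 19.87 mol × 106 g/mol = 2106 g.

(a) 14.2 kg; (b) 2.11 kg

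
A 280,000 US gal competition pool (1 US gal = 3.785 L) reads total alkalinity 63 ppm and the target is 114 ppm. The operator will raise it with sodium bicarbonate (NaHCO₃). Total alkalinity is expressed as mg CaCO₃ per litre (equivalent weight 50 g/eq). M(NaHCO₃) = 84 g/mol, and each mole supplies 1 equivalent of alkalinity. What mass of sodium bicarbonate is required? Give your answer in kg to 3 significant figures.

90.8 kg

Volume: 280,000 US gal × 3.785 L/gal = 1,059,800 L.
Alkalinity to add: (114 − 63) = 51 mg/L as CaCO₃ × 1,059,800 L = 54,050 g as CaCO₃.
Equivalents: 54,050 g ÷ 50 g/eq = 1081 eq.
NaHCO₃ supplies 1 eq per mole → 1081 mol.
Mass: 1081 mol × 84 g/mol = 90,800 g.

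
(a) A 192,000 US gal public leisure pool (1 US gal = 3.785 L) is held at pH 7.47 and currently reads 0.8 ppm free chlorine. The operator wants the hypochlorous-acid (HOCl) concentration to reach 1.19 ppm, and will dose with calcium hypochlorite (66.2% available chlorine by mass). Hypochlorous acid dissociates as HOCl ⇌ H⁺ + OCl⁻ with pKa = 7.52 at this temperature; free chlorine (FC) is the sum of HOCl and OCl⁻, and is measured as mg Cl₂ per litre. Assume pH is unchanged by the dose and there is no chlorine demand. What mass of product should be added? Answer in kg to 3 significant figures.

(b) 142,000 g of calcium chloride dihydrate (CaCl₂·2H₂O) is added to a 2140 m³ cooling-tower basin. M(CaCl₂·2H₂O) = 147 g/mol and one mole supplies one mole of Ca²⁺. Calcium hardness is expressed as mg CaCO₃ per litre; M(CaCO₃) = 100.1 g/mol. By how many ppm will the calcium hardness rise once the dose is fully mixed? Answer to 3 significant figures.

(a) Volume: 192,000 US gal × 3.785 L/gal = 726,720 L.
(a) [OCl⁻]/[HOCl] = 10^(pH − pKa) = 10^(7.47 − 7.52) = 0.8913; fraction as HOCl = 1/(1 + 0.8913) = 0.5288.
(a) Free chlorine required for 1.19 ppm HOCl: 1.19 / 0.5288 = 2.251 ppm.
(a) FC to add: 2.251 − 0.8 = 1.451 mg/L as Cl₂.
(a) Cl₂ equivalent: 1.451 mg/L × 726,720 L = 1054 g.
(a) Product at 66.2% available Cl: 1054 / 0.662 = 1592 g.

(b) Volume: 2140 m³ = 2,140,000 L.
(b) Moles of Ca²⁺: 142,000 g ÷ 147 g/mol = 966 mol.
(b) As CaCO₃: 966 mol × 100.1 g/mol = 96,700 g.
(b) Rise: 96,700 g / 2,140,000 L × 1000 = 45.18 mg/L.

(a) 1.59 kg; (b) 45.2 ppm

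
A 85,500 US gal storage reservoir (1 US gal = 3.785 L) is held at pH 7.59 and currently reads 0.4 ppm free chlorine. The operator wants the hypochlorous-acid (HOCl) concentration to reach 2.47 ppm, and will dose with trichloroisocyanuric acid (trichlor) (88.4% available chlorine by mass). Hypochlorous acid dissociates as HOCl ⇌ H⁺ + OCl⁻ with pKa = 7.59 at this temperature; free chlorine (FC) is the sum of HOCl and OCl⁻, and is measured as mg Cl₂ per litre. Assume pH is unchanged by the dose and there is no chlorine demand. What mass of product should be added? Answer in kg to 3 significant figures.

1.66 kg

Volume: 85,500 US gal × 3.785 L/gal = 323,618 L.
[OCl⁻]/[HOCl] = 10^(pH − pKa) = 10^(7.59 − 7.59) = 1; fraction as HOCl = 1/(1 + 1) = 0.5.
Free chlorine required for 2.47 ppm HOCl: 2.47 / 0.5 = 4.94 ppm.
FC to add: 4.94 − 0.4 = 4.54 mg/L as Cl₂.
Cl₂ equivalent: 4.54 mg/L × 323,618 L = 1469 g.
Product at 88.4% available Cl: 1469 / 0.884 = 1662 g.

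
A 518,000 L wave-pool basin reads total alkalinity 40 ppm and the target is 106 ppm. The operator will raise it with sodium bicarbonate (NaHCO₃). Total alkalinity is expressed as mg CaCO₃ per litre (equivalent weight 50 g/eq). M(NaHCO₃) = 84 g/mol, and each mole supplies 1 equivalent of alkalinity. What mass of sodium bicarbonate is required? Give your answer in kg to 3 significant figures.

Alkalinity to add: (106 − 40) = 66 mg/L as CaCO₃ × 518,000 L = 34,190 g as CaCO₃.
Equivalents: 34,190 g ÷ 50 g/eq = 683.8 eq.
NaHCO₃ supplies 1 eq per mole → 683.8 mol.
Mass: 683.8 mol × 84 g/mol = 57,440 g.

57.4 kg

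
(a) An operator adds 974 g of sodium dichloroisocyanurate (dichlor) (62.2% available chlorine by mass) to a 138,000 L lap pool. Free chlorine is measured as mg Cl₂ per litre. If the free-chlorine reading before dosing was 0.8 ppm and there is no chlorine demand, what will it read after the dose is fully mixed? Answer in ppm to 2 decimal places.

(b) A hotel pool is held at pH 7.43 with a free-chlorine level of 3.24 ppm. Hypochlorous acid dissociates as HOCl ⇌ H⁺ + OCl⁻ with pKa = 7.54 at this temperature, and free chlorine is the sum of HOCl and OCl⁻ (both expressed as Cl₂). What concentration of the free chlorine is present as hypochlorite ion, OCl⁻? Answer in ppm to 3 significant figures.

(a) 5.19 ppm; (b) 1.42 ppm

(a) Available chlorine delivered: 974 g × 0.622 = 605.8 g as Cl₂.
(a) Concentration rise: 605.8 g / 138,000 L = 4.39 mg/L = 4.39 ppm.
(a) Final FC: 0.8 + 4.39 = 5.19 ppm.

(b) [OCl⁻]/[HOCl] = 10^(pH − pKa) = 10^(7.43 − 7.54) = 10^-0.11 = 0.7762.
(b) Fraction as HOCl = 1 / (1 + 0.7762) = 0.563.
(b) OCl⁻ = (1 − 0.563) × 3.24 ppm = 1.416 ppm.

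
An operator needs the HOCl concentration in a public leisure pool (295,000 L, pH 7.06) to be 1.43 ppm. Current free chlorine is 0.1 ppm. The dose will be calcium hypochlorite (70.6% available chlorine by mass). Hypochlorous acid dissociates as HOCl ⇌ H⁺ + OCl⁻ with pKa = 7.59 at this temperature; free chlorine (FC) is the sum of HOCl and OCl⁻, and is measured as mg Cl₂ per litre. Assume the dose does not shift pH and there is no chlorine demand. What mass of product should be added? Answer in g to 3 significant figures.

732 g

[OCl⁻]/[HOCl] = 10^(pH − pKa) = 10^(7.06 − 7.59) = 0.2951; fraction as HOCl = 1/(1 + 0.2951) = 0.7721.
Free chlorine required for 1.43 ppm HOCl: 1.43 / 0.7721 = 1.852 ppm.
FC to add: 1.852 − 0.1 = 1.752 mg/L as Cl₂.
Cl₂ equivalent: 1.752 mg/L × 295,000 L = 516.8 g.
Product at 70.6% available Cl: 516.8 / 0.706 = 732.1 g.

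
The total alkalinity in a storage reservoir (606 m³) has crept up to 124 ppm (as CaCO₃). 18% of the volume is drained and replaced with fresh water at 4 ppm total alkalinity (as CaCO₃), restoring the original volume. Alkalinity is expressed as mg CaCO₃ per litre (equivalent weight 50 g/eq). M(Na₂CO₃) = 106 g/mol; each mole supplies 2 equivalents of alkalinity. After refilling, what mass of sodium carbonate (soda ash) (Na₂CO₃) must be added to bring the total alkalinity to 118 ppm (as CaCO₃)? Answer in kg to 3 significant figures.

10.0 kg

Volume: 606 m³ = 606,000 L.
After draining 18% and refilling: 124 × 0.82 + 4 × 0.18 = 102.4 ppm.
Deficit to target: 118 − 102.4 = 15.6 mg/L.
As CaCO₃: 15.6 mg/L × 606,000 L = 9454 g; ÷ 50 g/eq ÷ 2 = 94.54 mol Na₂CO₃.
Mass: 94.54 × 106 = 10,020 g.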